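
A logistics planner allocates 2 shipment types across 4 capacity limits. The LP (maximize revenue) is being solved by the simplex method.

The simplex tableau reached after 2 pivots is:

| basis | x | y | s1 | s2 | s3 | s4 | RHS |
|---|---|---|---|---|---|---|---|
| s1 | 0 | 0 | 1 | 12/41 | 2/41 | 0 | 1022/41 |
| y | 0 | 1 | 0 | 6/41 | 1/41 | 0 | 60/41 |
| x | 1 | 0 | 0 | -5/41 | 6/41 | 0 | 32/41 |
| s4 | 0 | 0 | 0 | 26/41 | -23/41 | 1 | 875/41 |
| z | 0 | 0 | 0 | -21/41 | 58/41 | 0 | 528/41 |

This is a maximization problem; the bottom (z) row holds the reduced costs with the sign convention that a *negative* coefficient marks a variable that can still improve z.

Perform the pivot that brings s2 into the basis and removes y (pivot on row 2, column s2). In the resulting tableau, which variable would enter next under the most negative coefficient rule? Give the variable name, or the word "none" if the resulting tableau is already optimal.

none

Pivot element 6/41. New z-row = old z-row − (-21/41)·(row 2/(6/41)).
Updated z-row coefficients: x: 0, y: 7/2, s1: 0, s2: 0, s3: 3/2, s4: 0.
No coefficient is strictly negative; the tableau after this pivot is optimal.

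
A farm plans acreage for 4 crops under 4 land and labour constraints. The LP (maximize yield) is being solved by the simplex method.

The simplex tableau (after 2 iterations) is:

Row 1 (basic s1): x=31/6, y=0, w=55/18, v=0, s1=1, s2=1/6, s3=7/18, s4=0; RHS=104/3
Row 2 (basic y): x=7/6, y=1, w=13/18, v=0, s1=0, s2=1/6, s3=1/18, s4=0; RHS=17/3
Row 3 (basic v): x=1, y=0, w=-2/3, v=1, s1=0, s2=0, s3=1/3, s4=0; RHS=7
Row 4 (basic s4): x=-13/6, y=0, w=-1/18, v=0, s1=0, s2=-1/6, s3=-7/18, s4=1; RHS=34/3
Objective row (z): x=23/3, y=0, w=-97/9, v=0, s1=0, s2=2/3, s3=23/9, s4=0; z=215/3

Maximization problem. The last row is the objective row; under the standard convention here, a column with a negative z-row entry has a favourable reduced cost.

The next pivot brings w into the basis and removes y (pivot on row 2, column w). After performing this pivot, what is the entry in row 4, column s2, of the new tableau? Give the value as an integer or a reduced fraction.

Pivot element is row 2, column w: 13/18.
Normalize row 2: new (row 2, s2) = (1/6)/(13/18) = 3/13.
row 4 ← row 4 − (-1/18)·(new row 2): -1/6 − (-1/18)·(3/13) = -2/13.

-2/13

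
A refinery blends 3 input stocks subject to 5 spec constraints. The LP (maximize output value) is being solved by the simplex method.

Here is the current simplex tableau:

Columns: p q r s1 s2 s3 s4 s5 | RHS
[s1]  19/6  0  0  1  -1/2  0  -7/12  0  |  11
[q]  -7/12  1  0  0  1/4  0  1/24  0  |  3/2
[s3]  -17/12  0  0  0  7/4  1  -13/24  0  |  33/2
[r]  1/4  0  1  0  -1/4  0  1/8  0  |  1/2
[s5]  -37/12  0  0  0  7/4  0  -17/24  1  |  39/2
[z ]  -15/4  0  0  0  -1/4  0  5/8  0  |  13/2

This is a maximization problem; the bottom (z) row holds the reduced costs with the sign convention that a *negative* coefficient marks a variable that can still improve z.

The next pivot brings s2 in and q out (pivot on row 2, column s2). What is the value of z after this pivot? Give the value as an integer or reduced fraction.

Minimum ratio for s2: (3/2)/(1/4) = 6.
z changes by −(z-row coeff of s2)·ratio = −(-1/4)·6 = 3/2.
New z = 13/2 + (3/2) = 8.

8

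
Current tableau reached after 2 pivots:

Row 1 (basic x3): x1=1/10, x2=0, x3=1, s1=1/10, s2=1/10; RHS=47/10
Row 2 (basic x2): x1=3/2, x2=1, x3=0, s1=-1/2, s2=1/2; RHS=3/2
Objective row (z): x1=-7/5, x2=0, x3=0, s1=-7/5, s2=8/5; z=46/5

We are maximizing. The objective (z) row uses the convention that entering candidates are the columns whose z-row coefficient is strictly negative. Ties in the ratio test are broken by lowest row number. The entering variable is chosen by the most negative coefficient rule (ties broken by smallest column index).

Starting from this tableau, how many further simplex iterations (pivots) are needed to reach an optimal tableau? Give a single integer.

2

pivot: x1 in, x2 out → z = 53/5
pivot: s1 in, x3 out → z = 75
No improving column remains; optimal.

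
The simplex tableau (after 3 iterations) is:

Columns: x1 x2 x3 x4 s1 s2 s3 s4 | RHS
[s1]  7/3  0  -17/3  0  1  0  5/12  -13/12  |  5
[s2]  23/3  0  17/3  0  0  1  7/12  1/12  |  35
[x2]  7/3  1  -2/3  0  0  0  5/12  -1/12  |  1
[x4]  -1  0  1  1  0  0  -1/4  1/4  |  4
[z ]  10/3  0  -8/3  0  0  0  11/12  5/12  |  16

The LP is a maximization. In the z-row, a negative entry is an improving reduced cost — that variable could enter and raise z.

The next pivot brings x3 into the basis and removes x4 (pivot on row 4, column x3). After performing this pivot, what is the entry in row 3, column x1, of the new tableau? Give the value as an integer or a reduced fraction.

Pivot element is row 4, column x3: 1.
Normalize row 4: new (row 4, x1) = (-1)/1 = -1.
row 3 ← row 3 − (-2/3)·(new row 4): 7/3 − (-2/3)·(-1) = 5/3.

5/3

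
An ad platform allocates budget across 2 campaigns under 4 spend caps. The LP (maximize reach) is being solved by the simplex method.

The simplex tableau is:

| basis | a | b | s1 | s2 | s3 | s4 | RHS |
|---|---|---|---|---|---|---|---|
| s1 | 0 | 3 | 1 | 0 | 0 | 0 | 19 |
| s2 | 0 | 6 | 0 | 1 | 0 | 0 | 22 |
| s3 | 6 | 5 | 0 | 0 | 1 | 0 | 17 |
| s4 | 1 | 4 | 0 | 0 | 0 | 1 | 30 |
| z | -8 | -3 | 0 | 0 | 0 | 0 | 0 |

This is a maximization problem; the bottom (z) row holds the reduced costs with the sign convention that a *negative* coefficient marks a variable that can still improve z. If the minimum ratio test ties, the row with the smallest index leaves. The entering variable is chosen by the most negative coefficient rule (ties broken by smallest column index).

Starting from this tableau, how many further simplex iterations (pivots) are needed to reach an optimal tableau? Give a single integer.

pivot: a in, s3 out → z = 68/3
No improving column remains; optimal.

1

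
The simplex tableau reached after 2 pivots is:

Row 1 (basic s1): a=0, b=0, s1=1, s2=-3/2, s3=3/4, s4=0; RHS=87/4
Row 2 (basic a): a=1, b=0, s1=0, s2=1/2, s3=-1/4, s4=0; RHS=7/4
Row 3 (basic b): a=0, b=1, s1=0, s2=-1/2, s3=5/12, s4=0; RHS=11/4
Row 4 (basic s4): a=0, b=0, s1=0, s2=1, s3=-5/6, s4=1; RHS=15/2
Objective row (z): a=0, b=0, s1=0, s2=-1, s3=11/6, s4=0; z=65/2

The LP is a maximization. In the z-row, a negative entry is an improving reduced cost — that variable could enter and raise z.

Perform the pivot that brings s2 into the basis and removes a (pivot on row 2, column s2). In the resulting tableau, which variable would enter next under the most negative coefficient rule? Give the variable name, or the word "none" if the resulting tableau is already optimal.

none

Pivot element 1/2. New z-row = old z-row − (-1)·(row 2/(1/2)).
Updated z-row coefficients: a: 2, b: 0, s1: 0, s2: 0, s3: 4/3, s4: 0.
No coefficient is strictly negative; the tableau after this pivot is optimal.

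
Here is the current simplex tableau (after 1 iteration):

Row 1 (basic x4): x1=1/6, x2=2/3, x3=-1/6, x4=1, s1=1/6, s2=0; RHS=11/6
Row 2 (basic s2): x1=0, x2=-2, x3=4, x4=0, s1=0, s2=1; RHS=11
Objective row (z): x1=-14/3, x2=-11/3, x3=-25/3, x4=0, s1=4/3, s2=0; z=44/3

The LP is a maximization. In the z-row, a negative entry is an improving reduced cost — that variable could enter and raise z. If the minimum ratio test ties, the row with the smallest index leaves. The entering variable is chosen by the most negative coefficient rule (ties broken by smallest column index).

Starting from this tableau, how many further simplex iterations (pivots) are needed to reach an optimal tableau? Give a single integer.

3

pivot: x3 in, s2 out → z = 451/12
pivot: x2 in, x4 out → z = 957/14
pivot: x1 in, x2 out → z = 407/4
No improving column remains; optimal.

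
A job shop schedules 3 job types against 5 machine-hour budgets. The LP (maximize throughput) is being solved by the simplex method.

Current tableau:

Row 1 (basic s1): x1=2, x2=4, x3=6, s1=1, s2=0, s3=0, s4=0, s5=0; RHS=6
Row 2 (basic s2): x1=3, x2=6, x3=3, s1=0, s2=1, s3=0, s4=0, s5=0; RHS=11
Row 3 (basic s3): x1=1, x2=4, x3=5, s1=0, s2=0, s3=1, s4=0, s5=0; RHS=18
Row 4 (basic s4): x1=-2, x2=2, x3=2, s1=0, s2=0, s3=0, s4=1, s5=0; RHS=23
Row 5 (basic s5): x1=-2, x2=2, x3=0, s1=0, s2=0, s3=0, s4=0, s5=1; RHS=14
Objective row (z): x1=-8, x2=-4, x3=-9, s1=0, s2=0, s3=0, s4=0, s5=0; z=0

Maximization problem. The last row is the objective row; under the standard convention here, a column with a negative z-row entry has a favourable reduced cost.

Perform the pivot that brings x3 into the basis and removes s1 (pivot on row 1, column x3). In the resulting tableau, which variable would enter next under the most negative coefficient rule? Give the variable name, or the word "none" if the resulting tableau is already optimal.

x1

Pivot element 6. New z-row = old z-row − (-9)·(row 1/6).
Updated z-row coefficients: x1: -5, x2: 2, x3: 0, s1: 3/2, s2: 0, s3: 0, s4: 0, s5: 0.
The most negative is -5 in column x1, so x1 would enter next.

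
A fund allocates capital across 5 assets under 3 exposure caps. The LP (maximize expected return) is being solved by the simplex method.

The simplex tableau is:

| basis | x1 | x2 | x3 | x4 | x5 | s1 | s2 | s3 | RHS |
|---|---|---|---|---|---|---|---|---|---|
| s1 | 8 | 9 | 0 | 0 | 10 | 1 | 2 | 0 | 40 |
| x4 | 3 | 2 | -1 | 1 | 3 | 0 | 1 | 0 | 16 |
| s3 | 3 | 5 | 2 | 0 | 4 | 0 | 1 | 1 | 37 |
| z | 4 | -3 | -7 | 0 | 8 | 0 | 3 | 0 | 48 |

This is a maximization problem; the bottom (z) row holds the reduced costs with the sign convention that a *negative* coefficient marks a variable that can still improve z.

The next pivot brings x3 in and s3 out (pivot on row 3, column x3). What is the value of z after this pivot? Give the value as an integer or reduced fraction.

355/2

Minimum ratio for x3: 37/2 = 37/2.
z changes by −(z-row coeff of x3)·ratio = −(-7)·(37/2) = 259/2.
New z = 48 + (259/2) = 355/2.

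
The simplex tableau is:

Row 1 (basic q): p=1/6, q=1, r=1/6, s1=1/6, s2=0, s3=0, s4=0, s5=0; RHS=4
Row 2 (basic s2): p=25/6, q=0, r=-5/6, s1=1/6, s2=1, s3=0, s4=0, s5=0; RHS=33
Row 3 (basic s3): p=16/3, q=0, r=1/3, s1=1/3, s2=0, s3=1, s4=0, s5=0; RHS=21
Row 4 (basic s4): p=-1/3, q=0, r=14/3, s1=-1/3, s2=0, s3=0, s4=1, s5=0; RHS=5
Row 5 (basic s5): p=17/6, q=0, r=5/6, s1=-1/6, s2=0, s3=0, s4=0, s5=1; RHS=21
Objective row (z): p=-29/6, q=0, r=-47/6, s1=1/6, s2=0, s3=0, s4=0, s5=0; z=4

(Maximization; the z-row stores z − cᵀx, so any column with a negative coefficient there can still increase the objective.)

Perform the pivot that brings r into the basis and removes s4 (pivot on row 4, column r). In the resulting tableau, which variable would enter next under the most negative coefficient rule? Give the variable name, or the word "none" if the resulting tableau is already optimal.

Pivot element 14/3. New z-row = old z-row − (-47/6)·(row 4/(14/3)).
Updated z-row coefficients: p: -151/28, q: 0, r: 0, s1: -11/28, s2: 0, s3: 0, s4: 47/28, s5: 0.
The most negative is -151/28 in column p, so p would enter next.

p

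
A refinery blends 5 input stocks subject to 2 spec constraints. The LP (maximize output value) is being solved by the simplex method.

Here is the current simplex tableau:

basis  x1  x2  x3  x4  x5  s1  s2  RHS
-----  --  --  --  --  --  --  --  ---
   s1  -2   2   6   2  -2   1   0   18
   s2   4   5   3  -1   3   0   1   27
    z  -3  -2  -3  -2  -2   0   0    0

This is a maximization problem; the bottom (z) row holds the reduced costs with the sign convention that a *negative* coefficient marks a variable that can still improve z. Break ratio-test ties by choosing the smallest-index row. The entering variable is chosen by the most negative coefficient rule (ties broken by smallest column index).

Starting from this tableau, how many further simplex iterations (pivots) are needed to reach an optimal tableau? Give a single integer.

3

pivot: x1 in, s2 out → z = 81/4
pivot: x4 in, s1 out → z = 78
pivot: x5 in, x1 out → z = 90
No improving column remains; optimal.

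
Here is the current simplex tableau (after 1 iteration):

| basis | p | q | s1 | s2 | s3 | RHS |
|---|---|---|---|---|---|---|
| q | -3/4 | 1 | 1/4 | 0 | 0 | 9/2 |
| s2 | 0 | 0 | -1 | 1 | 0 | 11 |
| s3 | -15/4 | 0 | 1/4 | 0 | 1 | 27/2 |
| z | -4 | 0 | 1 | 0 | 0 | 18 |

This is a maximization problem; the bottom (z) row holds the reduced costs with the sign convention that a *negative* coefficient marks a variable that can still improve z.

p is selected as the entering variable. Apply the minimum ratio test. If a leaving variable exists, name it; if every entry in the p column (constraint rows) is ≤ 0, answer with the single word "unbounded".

p-column entries: row 1: -3/4, row 2: 0, row 3: -15/4. All ≤ 0, so p can increase without bound; the LP is unbounded in this direction.

unbounded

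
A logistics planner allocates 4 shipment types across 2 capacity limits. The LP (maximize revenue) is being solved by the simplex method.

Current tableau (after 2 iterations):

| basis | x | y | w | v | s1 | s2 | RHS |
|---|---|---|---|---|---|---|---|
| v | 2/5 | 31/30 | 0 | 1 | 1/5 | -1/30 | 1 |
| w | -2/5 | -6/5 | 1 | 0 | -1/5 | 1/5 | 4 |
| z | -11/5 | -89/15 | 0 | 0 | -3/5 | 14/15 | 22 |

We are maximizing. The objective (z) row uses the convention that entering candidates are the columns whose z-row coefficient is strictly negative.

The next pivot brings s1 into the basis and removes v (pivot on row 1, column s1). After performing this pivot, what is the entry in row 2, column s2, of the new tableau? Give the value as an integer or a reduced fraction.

Pivot element is row 1, column s1: 1/5.
Normalize row 1: new (row 1, s2) = (-1/30)/(1/5) = -1/6.
row 2 ← row 2 − (-1/5)·(new row 1): 1/5 − (-1/5)·(-1/6) = 1/6.

1/6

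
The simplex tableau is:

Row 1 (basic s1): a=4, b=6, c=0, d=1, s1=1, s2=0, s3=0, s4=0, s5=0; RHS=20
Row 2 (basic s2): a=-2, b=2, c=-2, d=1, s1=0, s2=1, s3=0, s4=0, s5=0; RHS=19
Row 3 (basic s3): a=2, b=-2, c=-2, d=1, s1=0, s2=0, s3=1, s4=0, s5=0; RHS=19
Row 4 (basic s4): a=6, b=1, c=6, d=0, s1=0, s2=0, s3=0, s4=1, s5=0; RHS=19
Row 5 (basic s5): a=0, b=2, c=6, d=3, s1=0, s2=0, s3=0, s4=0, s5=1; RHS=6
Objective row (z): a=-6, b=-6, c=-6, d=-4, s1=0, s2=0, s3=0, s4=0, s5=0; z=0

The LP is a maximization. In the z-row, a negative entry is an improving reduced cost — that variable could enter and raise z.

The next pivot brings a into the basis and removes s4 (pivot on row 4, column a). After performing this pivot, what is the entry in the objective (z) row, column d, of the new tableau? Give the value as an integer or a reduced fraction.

-4

Pivot element is row 4, column a: 6.
Normalize row 4: new (row 4, d) = 0/6 = 0.
z-row ← z-row − (-6)·(new row 4): -4 − (-6)·0 = -4.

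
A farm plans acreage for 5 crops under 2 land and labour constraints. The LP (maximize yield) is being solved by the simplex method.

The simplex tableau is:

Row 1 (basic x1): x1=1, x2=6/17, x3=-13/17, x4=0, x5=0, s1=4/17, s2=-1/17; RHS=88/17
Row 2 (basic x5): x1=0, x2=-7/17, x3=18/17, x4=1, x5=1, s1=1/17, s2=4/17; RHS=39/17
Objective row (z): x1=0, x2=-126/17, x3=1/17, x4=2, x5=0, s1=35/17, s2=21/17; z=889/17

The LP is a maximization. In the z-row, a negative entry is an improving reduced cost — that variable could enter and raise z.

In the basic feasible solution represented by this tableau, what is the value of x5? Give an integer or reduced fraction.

x5 is basic (row 2); its value is the RHS of that row: 39/17.

39/17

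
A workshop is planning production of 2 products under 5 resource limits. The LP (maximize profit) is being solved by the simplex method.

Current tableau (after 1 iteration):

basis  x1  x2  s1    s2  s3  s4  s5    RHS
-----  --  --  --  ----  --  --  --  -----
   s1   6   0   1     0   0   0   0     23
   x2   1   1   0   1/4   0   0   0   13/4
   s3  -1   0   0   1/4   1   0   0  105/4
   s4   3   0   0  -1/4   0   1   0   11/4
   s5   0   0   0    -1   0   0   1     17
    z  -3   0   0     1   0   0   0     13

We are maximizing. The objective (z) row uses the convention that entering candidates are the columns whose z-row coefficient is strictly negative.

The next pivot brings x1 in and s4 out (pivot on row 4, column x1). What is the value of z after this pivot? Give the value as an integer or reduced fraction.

Minimum ratio for x1: (11/4)/3 = 11/12.
z changes by −(z-row coeff of x1)·ratio = −(-3)·(11/12) = 11/4.
New z = 13 + (11/4) = 63/4.

63/4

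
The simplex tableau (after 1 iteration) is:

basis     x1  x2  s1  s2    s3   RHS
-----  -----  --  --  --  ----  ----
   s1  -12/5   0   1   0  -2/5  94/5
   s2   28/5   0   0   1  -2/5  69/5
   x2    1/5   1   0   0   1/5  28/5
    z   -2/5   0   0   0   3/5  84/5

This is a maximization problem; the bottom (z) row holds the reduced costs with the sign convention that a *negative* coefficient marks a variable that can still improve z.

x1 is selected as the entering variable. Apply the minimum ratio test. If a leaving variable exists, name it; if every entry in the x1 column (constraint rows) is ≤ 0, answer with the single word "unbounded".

s2

Ratios: row 1 (s1): entry -12/5 ≤ 0, skip; row 2 (s2): (69/5)/(28/5) = 69/28; row 3 (x2): (28/5)/(1/5) = 28.
Minimum ratio is in the s2 row, so s2 leaves.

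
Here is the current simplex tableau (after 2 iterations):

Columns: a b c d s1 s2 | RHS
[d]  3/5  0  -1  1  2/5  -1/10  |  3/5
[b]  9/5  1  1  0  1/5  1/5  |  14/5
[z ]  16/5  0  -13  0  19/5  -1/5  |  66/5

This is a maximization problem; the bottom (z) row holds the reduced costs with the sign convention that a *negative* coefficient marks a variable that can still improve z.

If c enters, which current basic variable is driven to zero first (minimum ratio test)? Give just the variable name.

b

Ratios: row 1 (d): entry -1 ≤ 0, skip; row 2 (b): (14/5)/1 = 14/5.
Minimum ratio 14/5 is in the b row, so b leaves.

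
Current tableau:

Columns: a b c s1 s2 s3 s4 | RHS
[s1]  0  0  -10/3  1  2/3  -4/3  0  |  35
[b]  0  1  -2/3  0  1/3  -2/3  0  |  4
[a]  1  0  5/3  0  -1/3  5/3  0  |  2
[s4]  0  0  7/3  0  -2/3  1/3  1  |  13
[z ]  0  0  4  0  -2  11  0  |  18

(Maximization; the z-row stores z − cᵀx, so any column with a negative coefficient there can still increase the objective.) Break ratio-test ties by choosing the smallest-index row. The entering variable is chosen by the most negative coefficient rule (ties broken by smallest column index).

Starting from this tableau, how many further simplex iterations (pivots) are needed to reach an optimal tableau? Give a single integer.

pivot: s2 in, b out → z = 42
No improving column remains; optimal.

1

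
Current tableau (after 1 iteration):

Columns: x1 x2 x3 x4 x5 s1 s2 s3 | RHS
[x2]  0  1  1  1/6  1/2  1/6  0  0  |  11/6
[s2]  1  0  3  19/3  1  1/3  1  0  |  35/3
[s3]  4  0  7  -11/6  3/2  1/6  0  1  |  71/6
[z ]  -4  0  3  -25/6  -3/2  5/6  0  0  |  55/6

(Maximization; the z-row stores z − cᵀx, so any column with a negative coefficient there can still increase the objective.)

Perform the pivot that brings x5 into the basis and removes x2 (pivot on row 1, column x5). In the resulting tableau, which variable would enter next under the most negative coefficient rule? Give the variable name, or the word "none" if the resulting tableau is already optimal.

Pivot element 1/2. New z-row = old z-row − (-3/2)·(row 1/(1/2)).
Updated z-row coefficients: x1: -4, x2: 3, x3: 6, x4: -11/3, x5: 0, s1: 4/3, s2: 0, s3: 0.
The most negative is -4 in column x1, so x1 would enter next.

x1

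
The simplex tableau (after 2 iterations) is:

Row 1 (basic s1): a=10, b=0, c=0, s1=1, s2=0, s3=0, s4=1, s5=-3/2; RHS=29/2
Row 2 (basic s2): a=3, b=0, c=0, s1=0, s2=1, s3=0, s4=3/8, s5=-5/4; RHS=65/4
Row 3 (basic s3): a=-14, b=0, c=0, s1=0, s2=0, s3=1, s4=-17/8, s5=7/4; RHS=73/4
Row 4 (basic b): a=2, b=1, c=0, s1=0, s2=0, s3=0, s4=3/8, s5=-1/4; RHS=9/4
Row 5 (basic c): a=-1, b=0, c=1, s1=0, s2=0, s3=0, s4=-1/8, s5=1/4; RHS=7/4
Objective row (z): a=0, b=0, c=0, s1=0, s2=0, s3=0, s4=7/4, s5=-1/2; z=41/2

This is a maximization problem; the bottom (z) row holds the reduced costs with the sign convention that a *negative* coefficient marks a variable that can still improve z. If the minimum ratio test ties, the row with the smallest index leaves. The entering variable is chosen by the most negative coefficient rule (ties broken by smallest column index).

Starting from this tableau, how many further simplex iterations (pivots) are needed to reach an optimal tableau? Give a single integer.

2

pivot: s5 in, c out → z = 24
pivot: a in, b out → z = 32
No improving column remains; optimal.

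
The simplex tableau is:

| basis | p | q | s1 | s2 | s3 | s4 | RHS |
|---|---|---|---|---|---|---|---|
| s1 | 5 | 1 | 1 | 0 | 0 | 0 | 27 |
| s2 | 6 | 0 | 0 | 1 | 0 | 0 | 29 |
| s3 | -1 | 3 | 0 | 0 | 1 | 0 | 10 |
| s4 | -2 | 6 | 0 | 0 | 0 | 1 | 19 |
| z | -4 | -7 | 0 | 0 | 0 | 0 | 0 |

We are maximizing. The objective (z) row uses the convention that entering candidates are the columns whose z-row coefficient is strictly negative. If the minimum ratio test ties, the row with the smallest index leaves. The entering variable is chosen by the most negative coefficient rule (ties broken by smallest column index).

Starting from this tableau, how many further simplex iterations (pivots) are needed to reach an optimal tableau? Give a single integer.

pivot: q in, s4 out → z = 133/6
pivot: p in, s1 out → z = 1615/32
No improving column remains; optimal.

2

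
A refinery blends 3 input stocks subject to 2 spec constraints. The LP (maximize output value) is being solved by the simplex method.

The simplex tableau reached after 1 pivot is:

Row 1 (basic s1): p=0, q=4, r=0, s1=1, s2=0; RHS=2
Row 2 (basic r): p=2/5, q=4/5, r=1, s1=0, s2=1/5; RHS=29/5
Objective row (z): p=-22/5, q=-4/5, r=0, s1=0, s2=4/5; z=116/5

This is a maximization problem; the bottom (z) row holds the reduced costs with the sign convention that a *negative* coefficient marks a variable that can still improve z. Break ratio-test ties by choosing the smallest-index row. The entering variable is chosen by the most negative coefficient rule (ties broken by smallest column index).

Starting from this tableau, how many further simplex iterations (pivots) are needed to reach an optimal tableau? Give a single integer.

1

pivot: p in, r out → z = 87
No improving column remains; optimal.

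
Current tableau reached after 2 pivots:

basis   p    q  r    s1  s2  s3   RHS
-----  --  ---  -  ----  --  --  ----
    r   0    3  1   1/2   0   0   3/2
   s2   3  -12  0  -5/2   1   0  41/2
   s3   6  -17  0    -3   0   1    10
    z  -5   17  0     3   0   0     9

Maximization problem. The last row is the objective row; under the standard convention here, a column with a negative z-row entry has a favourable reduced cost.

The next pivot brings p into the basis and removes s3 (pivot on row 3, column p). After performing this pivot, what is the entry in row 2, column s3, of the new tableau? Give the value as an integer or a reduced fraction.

-1/2

Pivot element is row 3, column p: 6.
Normalize row 3: new (row 3, s3) = 1/6 = 1/6.
row 2 ← row 2 − 3·(new row 3): 0 − 3·(1/6) = -1/2.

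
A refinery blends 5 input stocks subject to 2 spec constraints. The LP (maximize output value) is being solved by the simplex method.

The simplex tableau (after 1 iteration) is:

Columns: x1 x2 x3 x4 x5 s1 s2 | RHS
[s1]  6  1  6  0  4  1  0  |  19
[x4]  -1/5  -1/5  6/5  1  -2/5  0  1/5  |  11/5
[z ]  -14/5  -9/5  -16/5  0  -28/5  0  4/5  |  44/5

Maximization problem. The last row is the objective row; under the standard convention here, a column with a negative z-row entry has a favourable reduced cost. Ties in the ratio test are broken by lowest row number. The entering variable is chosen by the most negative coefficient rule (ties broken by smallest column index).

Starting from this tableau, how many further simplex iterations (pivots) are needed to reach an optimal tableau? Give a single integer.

pivot: x5 in, s1 out → z = 177/5
pivot: x2 in, x5 out → z = 43
No improving column remains; optimal.

2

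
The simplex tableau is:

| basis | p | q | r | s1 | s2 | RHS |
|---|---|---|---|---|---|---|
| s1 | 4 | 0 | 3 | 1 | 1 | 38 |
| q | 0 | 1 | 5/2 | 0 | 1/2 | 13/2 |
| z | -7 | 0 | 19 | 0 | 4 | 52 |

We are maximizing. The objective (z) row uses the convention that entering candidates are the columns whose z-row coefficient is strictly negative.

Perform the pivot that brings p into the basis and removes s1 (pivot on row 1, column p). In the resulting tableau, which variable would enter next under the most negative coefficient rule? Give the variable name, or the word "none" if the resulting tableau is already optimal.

none

Pivot element 4. New z-row = old z-row − (-7)·(row 1/4).
Updated z-row coefficients: p: 0, q: 0, r: 97/4, s1: 7/4, s2: 23/4.
No coefficient is strictly negative; the tableau after this pivot is optimal.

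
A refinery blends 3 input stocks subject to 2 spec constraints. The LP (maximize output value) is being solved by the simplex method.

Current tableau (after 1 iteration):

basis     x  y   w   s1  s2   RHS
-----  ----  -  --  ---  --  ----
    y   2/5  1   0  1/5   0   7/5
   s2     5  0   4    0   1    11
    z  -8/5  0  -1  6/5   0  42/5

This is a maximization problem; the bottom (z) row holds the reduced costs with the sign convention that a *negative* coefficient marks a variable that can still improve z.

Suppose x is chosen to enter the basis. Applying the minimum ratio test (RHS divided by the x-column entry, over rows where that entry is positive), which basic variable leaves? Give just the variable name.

s2

Ratios: row 1 (y): (7/5)/(2/5) = 7/2; row 2 (s2): 11/5 = 11/5.
Minimum ratio 11/5 is in the s2 row, so s2 leaves.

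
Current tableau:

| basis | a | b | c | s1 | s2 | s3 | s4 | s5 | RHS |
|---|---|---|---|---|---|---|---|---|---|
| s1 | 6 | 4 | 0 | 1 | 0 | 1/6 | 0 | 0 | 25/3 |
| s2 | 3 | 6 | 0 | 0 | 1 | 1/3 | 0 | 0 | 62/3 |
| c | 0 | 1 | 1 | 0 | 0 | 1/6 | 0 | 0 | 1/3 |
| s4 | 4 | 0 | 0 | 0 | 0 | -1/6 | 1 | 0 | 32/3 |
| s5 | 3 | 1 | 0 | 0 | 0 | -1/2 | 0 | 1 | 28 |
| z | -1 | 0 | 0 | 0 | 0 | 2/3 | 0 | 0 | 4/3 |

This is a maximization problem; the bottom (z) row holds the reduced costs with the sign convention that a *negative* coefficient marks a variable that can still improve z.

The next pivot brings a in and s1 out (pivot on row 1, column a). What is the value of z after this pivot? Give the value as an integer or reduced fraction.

49/18

Minimum ratio for a: (25/3)/6 = 25/18.
z changes by −(z-row coeff of a)·ratio = −(-1)·(25/18) = 25/18.
New z = 4/3 + (25/18) = 49/18.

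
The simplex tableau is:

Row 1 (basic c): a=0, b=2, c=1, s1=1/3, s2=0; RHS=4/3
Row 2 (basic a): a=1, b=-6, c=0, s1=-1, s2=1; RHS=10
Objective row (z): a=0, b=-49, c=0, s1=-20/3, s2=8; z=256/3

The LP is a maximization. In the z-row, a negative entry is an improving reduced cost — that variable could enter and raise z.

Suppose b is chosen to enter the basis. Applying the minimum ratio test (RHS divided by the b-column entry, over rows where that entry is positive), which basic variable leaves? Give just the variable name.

c

Ratios: row 1 (c): (4/3)/2 = 2/3; row 2 (a): entry -6 ≤ 0, skip.
Minimum ratio 2/3 is in the c row, so c leaves.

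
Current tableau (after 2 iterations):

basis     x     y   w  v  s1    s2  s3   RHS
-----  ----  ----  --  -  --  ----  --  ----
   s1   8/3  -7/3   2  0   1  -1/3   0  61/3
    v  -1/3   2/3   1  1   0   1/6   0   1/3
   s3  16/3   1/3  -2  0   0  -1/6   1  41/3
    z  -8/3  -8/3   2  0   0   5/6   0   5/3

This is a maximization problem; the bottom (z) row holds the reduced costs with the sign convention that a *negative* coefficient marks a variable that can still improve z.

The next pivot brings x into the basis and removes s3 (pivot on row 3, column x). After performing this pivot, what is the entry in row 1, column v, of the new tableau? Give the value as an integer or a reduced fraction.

0

Pivot element is row 3, column x: 16/3.
Normalize row 3: new (row 3, v) = 0/(16/3) = 0.
row 1 ← row 1 − (8/3)·(new row 3): 0 − (8/3)·0 = 0.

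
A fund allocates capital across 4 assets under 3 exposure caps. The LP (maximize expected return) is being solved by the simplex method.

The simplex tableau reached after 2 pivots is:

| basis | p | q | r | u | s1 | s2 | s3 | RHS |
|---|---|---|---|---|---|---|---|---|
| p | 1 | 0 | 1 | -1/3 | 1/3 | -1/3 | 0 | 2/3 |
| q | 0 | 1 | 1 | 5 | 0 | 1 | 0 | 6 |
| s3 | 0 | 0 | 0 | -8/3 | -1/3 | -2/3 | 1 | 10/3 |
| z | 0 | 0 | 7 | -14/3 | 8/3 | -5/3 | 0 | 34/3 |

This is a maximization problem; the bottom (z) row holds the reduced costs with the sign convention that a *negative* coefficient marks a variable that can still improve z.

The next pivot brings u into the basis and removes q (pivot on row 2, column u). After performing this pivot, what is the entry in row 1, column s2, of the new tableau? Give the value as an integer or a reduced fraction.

Pivot element is row 2, column u: 5.
Normalize row 2: new (row 2, s2) = 1/5 = 1/5.
row 1 ← row 1 − (-1/3)·(new row 2): -1/3 − (-1/3)·(1/5) = -4/15.

-4/15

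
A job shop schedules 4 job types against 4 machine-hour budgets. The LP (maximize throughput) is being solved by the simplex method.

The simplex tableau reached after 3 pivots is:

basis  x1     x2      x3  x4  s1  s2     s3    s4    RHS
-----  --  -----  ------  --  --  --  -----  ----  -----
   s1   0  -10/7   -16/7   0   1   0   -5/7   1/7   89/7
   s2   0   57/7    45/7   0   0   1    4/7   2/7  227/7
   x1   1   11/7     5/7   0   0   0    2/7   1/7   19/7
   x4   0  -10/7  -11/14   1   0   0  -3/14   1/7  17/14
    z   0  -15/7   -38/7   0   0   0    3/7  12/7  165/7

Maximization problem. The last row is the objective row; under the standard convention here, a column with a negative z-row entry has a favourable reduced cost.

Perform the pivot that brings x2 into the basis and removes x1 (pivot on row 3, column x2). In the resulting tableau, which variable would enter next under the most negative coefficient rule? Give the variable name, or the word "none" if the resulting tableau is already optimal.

Pivot element 11/7. New z-row = old z-row − (-15/7)·(row 3/(11/7)).
Updated z-row coefficients: x1: 15/11, x2: 0, x3: -49/11, x4: 0, s1: 0, s2: 0, s3: 9/11, s4: 21/11.
The most negative is -49/11 in column x3, so x3 would enter next.

x3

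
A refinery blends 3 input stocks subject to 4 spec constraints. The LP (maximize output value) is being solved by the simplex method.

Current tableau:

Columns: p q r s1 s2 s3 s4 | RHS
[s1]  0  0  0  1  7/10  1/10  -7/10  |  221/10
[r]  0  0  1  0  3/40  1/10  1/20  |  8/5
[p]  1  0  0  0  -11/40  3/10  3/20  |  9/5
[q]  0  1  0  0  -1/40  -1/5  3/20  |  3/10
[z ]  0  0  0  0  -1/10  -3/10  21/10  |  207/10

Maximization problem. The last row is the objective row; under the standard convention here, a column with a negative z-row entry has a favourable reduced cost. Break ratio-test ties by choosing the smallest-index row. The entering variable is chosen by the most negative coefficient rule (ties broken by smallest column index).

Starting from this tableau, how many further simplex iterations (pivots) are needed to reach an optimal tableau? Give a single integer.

2

pivot: s3 in, p out → z = 45/2
pivot: s2 in, r out → z = 99/4
No improving column remains; optimal.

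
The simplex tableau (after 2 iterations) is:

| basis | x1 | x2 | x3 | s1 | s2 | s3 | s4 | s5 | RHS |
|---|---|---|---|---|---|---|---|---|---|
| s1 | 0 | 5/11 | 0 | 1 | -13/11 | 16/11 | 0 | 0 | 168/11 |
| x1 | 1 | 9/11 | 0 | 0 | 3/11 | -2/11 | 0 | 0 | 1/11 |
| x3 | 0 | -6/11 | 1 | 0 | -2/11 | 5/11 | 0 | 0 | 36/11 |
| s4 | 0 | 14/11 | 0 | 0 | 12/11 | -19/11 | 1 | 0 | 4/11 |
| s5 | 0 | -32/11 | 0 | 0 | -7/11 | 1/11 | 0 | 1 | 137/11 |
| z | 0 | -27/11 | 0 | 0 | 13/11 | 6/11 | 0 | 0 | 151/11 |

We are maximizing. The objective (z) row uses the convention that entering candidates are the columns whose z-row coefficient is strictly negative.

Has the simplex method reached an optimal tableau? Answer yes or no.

no

Column x2 has objective-row coefficient -27/11, which is negative; an improving pivot exists, so not yet optimal.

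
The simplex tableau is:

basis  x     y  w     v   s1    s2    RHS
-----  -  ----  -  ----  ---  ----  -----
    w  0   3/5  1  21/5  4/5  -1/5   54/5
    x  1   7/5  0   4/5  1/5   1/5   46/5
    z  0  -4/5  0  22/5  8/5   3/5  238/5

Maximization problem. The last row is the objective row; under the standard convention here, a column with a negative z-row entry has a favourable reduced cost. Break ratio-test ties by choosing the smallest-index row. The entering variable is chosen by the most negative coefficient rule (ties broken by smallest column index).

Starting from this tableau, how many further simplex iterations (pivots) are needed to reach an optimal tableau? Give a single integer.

1

pivot: y in, x out → z = 370/7
No improving column remains; optimal.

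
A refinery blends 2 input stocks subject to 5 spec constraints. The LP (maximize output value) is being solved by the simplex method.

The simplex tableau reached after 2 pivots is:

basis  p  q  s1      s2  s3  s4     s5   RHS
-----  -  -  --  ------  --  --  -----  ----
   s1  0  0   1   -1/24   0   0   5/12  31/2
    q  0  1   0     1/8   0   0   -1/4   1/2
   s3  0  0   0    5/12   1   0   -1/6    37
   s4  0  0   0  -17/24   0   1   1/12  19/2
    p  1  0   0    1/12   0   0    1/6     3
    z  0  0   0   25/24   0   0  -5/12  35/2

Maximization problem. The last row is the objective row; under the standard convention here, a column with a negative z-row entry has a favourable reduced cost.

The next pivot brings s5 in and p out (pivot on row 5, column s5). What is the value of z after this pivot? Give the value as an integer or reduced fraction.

25

Minimum ratio for s5: 3/(1/6) = 18.
z changes by −(z-row coeff of s5)·ratio = −(-5/12)·18 = 15/2.
New z = 35/2 + (15/2) = 25.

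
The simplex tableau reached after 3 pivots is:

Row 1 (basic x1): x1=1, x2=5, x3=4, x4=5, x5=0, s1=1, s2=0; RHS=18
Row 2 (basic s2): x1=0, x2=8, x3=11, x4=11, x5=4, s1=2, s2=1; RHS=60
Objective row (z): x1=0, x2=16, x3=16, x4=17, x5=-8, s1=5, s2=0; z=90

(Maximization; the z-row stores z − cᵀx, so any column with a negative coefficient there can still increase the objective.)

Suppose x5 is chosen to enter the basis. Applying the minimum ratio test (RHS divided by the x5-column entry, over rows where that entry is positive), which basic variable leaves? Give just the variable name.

Ratios: row 1 (x1): entry 0 ≤ 0, skip; row 2 (s2): 60/4 = 15.
Minimum ratio 15 is in the s2 row, so s2 leaves.

s2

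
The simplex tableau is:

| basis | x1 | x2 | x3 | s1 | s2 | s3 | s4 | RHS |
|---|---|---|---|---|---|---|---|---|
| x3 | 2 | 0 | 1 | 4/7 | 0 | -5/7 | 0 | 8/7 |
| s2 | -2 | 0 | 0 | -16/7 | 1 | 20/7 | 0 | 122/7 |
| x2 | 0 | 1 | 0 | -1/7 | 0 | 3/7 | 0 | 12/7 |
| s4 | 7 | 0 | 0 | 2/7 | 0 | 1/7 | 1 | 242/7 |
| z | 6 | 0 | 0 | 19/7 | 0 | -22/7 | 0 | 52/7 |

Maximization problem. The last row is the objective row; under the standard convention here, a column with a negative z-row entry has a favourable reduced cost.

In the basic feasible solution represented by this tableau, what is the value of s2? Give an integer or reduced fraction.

s2 is basic (row 2); its value is the RHS of that row: 122/7.

122/7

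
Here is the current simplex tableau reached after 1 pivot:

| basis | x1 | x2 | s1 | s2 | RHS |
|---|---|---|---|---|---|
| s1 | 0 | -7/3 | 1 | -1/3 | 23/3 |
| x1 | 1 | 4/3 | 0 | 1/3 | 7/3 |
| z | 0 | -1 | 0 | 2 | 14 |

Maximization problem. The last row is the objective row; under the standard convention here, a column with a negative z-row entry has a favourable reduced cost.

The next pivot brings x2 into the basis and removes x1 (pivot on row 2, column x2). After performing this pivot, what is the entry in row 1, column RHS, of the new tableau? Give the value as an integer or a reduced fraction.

Pivot element is row 2, column x2: 4/3.
Normalize row 2: new (row 2, RHS) = (7/3)/(4/3) = 7/4.
row 1 ← row 1 − (-7/3)·(new row 2): 23/3 − (-7/3)·(7/4) = 47/4.

47/4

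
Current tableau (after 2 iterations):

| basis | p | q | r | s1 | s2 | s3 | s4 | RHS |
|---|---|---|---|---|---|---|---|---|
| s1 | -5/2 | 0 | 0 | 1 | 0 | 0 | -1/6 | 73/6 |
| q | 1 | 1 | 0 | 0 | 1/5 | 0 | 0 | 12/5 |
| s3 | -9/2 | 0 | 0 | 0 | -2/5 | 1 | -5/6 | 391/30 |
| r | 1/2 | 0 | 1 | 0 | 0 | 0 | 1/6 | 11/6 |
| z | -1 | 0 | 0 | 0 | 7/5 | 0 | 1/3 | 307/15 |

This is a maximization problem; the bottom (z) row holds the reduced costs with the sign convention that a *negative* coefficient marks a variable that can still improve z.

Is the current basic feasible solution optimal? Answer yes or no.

Column p has objective-row coefficient -1, which is negative; an improving pivot exists, so not yet optimal.

no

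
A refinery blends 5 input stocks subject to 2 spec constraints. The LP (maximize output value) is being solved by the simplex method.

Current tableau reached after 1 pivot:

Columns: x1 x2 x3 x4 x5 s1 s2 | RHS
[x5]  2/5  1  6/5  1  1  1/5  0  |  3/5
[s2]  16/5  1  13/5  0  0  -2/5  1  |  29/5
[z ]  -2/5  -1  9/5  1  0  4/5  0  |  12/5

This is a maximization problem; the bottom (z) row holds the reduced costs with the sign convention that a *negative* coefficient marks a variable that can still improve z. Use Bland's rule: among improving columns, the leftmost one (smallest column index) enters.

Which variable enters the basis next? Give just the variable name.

Objective-row coefficients: x1: -2/5, x2: -1, x3: 9/5, x4: 1, x5: 0, s1: 4/5, s2: 0.
Improving columns: x1, x2. Bland's rule picks the smallest column index → x1.

x1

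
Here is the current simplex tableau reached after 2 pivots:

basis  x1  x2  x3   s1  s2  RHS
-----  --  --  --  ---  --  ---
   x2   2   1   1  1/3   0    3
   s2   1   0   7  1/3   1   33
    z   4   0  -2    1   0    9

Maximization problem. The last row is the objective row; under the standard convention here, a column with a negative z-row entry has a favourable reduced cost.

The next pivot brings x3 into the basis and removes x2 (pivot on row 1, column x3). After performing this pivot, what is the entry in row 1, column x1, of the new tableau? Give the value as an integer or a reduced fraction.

2

Pivot element is row 1, column x3: 1.
Normalize row 1: new (row 1, x1) = 2/1 = 2.
Row 1 is the pivot row, so the entry is 2.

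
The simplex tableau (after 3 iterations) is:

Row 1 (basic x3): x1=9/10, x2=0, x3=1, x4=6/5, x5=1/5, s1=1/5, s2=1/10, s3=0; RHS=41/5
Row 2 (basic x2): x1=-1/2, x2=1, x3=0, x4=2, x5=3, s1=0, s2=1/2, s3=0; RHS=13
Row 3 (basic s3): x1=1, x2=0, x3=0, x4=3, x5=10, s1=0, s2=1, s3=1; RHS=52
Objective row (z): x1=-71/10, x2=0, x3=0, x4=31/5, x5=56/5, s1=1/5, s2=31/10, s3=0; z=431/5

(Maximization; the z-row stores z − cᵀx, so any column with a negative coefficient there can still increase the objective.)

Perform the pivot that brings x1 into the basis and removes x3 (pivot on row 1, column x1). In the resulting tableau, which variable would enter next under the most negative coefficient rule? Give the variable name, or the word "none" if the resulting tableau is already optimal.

none

Pivot element 9/10. New z-row = old z-row − (-71/10)·(row 1/(9/10)).
Updated z-row coefficients: x1: 0, x2: 0, x3: 71/9, x4: 47/3, x5: 115/9, s1: 16/9, s2: 35/9, s3: 0.
No coefficient is strictly negative; the tableau after this pivot is optimal.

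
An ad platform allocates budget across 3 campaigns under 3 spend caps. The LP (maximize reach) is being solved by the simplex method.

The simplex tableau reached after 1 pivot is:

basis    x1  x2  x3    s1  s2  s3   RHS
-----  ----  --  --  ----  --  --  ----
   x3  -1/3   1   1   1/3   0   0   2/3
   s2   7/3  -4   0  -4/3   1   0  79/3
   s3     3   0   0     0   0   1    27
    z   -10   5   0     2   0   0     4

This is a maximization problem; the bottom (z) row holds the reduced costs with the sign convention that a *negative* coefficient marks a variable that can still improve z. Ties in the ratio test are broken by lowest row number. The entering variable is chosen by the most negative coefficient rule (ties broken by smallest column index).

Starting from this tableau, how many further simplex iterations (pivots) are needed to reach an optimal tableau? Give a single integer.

1

pivot: x1 in, s3 out → z = 94
No improving column remains; optimal.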